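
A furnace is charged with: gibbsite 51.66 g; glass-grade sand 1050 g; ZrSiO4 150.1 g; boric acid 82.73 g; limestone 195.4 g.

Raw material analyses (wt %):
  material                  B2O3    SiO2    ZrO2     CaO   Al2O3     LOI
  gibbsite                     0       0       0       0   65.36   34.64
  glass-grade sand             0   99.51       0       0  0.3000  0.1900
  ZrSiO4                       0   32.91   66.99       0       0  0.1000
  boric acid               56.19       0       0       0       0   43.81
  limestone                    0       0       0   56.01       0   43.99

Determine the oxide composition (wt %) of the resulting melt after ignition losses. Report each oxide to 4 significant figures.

Glass mass = 1388 g (batch 1530 − LOI 142.2).
Composition: B2O3 3.350%, SiO2 78.86%, ZrO2 7.246%, CaO 7.887%, Al2O3 2.660%

Every computation carries exact precision at every stage; rounding to 4 significant figures governs each intermediate as printed — each reported figure sees exactly one rounding; all derived quantities, which include five oxide percentages, ignition loss, yield, totals, glass mass, are carried in full precision, precisely as stated by the problem or the answer, from the batch weights at 1388 g of glass.
Oxide-by-oxide delivered mass:
  B2O3: 82.73·0.5619 = 46.49 g
  SiO2: 1050·0.9951 + 150.1·0.3291 = 1094 g
  ZrO2: 150.1·0.6699 = 100.6 g
  CaO: 195.4·0.5601 = 109.4 g
  Al2O3: 51.66·0.6536 + 1050·0.003000 = 36.91 g
LOI: 51.66·0.3464 + 1050·0.001900 + 150.1·0.001000 + 82.73·0.4381 + 195.4·0.4399 = 142.2 g
Glass = total batch minus LOI = 1530 − 142.2 = 1388 g (the oxide masses sum to this)
each oxide over glass, ×100, is wt %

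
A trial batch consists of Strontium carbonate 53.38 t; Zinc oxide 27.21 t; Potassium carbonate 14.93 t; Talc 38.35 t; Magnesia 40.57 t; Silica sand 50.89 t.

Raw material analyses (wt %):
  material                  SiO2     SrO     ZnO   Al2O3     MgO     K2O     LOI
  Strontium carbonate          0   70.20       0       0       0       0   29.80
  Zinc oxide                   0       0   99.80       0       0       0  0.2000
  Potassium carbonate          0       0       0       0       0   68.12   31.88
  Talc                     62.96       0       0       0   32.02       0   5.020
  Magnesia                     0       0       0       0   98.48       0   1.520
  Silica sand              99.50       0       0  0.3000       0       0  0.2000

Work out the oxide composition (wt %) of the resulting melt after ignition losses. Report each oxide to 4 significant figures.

In-progress results are printed rounded off to 4 significant digits on the page; every computation carries full float precision in every operation — every reported number takes a single rounding. The derived quantities, which include LOI, yield, six oxide percentages, totals, net glass mass, are rebuilt in full precision, exactly as shown in question or answer, starting from the weights per 202.0 t of glass.
Oxide masses out of the charge:
  SiO2: 38.35·0.6296 + 50.89·0.9950 = 74.78 t
  SrO: 53.38·0.7020 = 37.47 t
  ZnO: 27.21·0.9980 = 27.16 t
  Al2O3: 50.89·0.003000 = 0.1527 t
  MgO: 38.35·0.3202 + 40.57·0.9848 = 52.23 t
  K2O: 14.93·0.6812 = 10.17 t
LOI: 53.38·0.2980 + 27.21·0.002000 + 14.93·0.3188 + 38.35·0.05020 + 40.57·0.01520 + 50.89·0.002000 = 23.36 t
batch − LOI leaves glass = 225.3 − 23.36 = 202.0 t (= Σ oxide masses)
percent by weight: oxide/glass ×100

Glass mass = 202.0 t (batch 225.3 − LOI 23.36).
Composition: SiO2 37.03%, SrO 18.55%, ZnO 13.45%, Al2O3 0.07559%, MgO 25.86%, K2O 5.036%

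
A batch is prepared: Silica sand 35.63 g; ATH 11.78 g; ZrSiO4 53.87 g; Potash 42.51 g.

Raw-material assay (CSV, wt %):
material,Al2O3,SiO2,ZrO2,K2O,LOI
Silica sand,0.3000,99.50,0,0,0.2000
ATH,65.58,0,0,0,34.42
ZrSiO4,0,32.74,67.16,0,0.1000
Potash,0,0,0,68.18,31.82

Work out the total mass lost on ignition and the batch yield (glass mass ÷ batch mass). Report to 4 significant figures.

The working math holds full precision in all steps; the intermediate values are shown (rounded to four significant digits) between the steps; each reported figure undergoes a single rounding. The derived quantities are computed using the weight values for 126.1 g of glass at full precision (the totals, four oxide percentages, yield, net glass mass, ignition loss), as written in either problem or answer.
Each material's LOI contribution:
  Silica sand: 35.63 × 0.002000 = 0.07126 g
  ATH: 11.78 × 0.3442 = 4.055 g
  ZrSiO4: 53.87 × 0.001000 = 0.05387 g
  Potash: 42.51 × 0.3182 = 13.53 g
Total LOI = 17.71 g
Glass = batch − LOI = 143.8 − 17.71 = 126.1 g

LOI loss = 17.71 g; glass = 126.1 g; yield = 87.69%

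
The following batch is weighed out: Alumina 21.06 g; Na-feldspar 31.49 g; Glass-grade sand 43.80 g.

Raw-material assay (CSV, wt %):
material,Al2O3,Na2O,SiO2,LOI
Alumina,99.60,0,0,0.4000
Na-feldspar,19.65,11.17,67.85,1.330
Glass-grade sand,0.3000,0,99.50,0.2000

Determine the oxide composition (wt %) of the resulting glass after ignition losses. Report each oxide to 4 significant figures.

Glass mass = 95.76 g (batch 96.35 − LOI 0.5907).
Composition: Al2O3 28.50%, Na2O 3.673%, SiO2 67.82%

The whole derivation maintains full precision throughout. In-progress results are printed rounded to 4 significant figures within the worked lines — exactly one rounding lands on every reported number — derived quantities are re-derived in full float precision (the totals, three oxide percentages, LOI, the yield, net glass mass) from the weighed amounts for 95.76 g of glass, exactly as shown in question or answer.
What the batch supplies per oxide:
  Al2O3: 21.06·0.9960 + 31.49·0.1965 + 43.80·0.003000 = 27.29 g
  Na2O: 31.49·0.1117 = 3.517 g
  SiO2: 31.49·0.6785 + 43.80·0.9950 = 64.95 g
LOI: 21.06·0.004000 + 31.49·0.01330 + 43.80·0.002000 = 0.5907 g
Glass mass = batch − LOI = 96.35 − 0.5907 = 95.76 g (equal to the oxide-mass sum)
oxide / glass × 100 gives the wt %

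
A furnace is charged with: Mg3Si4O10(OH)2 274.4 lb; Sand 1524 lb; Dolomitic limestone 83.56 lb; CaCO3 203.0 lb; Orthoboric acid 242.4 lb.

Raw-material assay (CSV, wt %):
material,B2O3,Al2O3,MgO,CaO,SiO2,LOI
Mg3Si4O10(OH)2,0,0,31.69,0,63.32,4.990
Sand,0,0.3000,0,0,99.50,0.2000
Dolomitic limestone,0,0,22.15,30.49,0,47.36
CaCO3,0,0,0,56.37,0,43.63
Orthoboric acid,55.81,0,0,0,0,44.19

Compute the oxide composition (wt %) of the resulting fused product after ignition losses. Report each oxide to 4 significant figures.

Glass mass = 2075 lb (batch 2327 − LOI 252.0).
Composition: B2O3 6.519%, Al2O3 0.2203%, MgO 5.082%, CaO 6.741%, SiO2 81.44%

Mid-chain values are printed, rounded to 4 significant digits, in the working — each numeric step carries exact precision at each step; every reported result sees exactly one rounding — all derived quantities are re-derived using the weight values on 2075 lb of glass in exact precision (the five compositions, glass mass, totals, ignition loss, the yield), as quoted within problem or answer.
Oxide masses out of the charge:
  B2O3: 242.4·0.5581 = 135.3 lb
  Al2O3: 1524·0.003000 = 4.572 lb
  MgO: 274.4·0.3169 + 83.56·0.2215 = 105.5 lb
  CaO: 83.56·0.3049 + 203.0·0.5637 = 139.9 lb
  SiO2: 274.4·0.6332 + 1524·0.9950 = 1690 lb
LOI: 274.4·0.04990 + 1524·0.002000 + 83.56·0.4736 + 203.0·0.4363 + 242.4·0.4419 = 252.0 lb
batch − LOI leaves glass = 2327 − 252.0 = 2075 lb (= Σ oxide masses)
percent share: oxide ÷ glass, ×100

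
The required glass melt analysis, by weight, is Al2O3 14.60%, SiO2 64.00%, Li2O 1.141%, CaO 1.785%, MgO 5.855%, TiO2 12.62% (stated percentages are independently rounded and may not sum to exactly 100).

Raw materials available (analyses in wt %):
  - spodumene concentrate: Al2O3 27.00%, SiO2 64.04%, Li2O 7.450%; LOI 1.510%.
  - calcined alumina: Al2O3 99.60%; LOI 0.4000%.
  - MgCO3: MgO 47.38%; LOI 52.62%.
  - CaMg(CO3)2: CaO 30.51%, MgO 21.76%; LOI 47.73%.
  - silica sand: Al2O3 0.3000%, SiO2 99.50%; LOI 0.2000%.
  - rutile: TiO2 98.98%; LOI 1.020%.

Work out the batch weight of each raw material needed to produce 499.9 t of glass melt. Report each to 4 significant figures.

Every computation maintains exact precision at each step. Intermediates appear (rounded to 4 significant digits) between the steps; every reported figure takes just one rounding; the derived quantities are recomputed from the batch weights on 499.9 t of glass at full precision (glass mass, LOI, yield, the six compositions, the totals), as set out in question or answer.
Oxide mass targets, per 499.9 t glass melt:
  Al2O3: 14.60% × 499.9 = 72.99 t
  SiO2: 64.00% × 499.9 = 319.9 t
  Li2O: 1.141% × 499.9 = 5.704 t
  CaO: 1.785% × 499.9 = 8.923 t
  MgO: 5.855% × 499.9 = 29.27 t
  TiO2: 12.62% × 499.9 = 63.09 t
Verifying the oxide balance from the weights as reported, for the quoted basis mass (each sum matches its target mass once rounding is allowed for):
  Al2O3: 76.56·0.2700 + 51.70·0.9960 + 272.3·0.003000 = 72.98 t (target 72.99 t)
  SiO2: 76.56·0.6404 + 272.3·0.9950 = 320.0 t (target 319.9 t)
  Li2O: 76.56·0.07450 = 5.704 t (target 5.704 t)
  CaO: 29.25·0.3051 = 8.924 t (target 8.923 t)
  MgO: 48.34·0.4738 + 29.25·0.2176 = 29.27 t (target 29.27 t)
  TiO2: 63.74·0.9898 = 63.09 t (target 63.09 t)
Auditing the glass mass value: whole batch net of LOI = 499.9 t (targets for the oxides total 499.9 t; stated basis 499.9 t — differing by rounding only).
Batch grand total — Σ batch = 541.9 t; loss to ignition Σ batch·LOI = 41.96 t; yield: glass divided by total = 92.26%.

Batch per 499.9 t glass melt:
  spodumene concentrate: 76.56 t
  calcined alumina: 51.70 t
  MgCO3: 48.34 t
  CaMg(CO3)2: 29.25 t
  silica sand: 272.3 t
  rutile: 63.74 t
Total batch = 541.9 t; LOI loss = 41.96 t; yield = 92.26%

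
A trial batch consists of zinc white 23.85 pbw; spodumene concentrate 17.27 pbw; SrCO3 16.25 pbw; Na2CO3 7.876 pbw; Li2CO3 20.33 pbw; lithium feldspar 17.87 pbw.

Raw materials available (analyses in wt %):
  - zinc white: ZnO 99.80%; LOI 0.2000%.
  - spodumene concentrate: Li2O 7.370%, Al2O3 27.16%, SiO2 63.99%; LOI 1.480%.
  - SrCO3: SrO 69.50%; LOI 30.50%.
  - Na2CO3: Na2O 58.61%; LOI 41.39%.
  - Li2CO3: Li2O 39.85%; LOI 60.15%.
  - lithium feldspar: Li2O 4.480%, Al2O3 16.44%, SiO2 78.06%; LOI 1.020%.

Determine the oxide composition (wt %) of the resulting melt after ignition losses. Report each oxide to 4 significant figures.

Glass mass = 82.52 pbw (batch 103.4 − LOI 20.93).
Composition: Li2O 12.33%, ZnO 28.85%, Al2O3 9.245%, SiO2 30.30%, SrO 13.69%, Na2O 5.594%

The working math keeps full float precision in every operation — intermediates are shown (rounded to 4 significant digits) across the worked steps; each reported figure takes just one rounding. The derived quantities (ignition loss, totals, yield, net glass mass, the six compositions) are rebuilt from the batch weights for 82.52 pbw of glass at full float precision, as they appear in problem or answer.
Oxide masses out of the charge:
  Li2O: 17.27·0.07370 + 20.33·0.3985 + 17.87·0.04480 = 10.17 pbw
  ZnO: 23.85·0.9980 = 23.80 pbw
  Al2O3: 17.27·0.2716 + 17.87·0.1644 = 7.628 pbw
  SiO2: 17.27·0.6399 + 17.87·0.7806 = 25.00 pbw
  SrO: 16.25·0.6950 = 11.29 pbw
  Na2O: 7.876·0.5861 = 4.616 pbw
LOI: 23.85·0.002000 + 17.27·0.01480 + 16.25·0.3050 + 7.876·0.4139 + 20.33·0.6015 + 17.87·0.01020 = 20.93 pbw
batch − LOI leaves glass = 103.4 − 20.93 = 82.52 pbw (= the summed oxide contributions)
each wt % is 100 × oxide ÷ glass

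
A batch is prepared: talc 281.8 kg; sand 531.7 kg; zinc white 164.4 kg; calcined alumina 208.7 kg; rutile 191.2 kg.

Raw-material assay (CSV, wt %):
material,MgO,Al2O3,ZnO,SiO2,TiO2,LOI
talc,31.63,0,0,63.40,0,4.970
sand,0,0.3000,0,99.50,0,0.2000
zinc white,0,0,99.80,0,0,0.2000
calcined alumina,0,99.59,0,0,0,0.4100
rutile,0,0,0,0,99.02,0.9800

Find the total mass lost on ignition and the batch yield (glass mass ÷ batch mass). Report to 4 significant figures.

The whole derivation maintains exact precision end to end. Rounding to four significant digits extends to each in-between result as shown. Each reported figure is rounded once only — derived quantities, which include LOI, the totals, the yield, net glass mass, the five compositions, are re-derived at full precision, as set out in question or answer, from the batch weights for 1360 kg of glass.
Loss on ignition, line by line:
  talc: 281.8 × 0.04970 = 14.01 kg
  sand: 531.7 × 0.002000 = 1.063 kg
  zinc white: 164.4 × 0.002000 = 0.3288 kg
  calcined alumina: 208.7 × 0.004100 = 0.8557 kg
  rutile: 191.2 × 0.009800 = 1.874 kg
Total LOI = 18.13 kg
Glass = batch − LOI = 1378 − 18.13 = 1360 kg

LOI loss = 18.13 kg; glass = 1360 kg; yield = 98.68%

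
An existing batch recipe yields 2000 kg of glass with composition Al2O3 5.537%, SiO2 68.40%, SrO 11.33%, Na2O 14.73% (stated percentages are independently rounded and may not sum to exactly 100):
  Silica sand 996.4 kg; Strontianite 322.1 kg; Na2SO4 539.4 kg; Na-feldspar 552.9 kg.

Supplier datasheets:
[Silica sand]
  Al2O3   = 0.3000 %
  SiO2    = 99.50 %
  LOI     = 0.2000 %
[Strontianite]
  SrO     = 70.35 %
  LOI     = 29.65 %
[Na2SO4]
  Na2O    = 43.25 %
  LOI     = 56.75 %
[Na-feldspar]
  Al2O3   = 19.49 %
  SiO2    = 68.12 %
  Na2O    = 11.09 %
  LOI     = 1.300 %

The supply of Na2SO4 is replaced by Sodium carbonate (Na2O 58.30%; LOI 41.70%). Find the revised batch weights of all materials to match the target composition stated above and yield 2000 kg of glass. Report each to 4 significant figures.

Rounding to four significant digits governs every working value as shown — each numeric step keeps exact precision from start to finish. Exactly one rounding is applied to each reported figure — derived quantities (net glass mass, totals, LOI, the four compositions, the yield) are rebuilt in full float precision using the weight values for 2000 kg of glass as written in the question or the answer.
Per-oxide target masses for 2000 kg glass:
  Al2O3: 5.537% × 2000 = 110.7 kg
  SiO2: 68.40% × 2000 = 1368 kg
  SrO: 11.33% × 2000 = 226.6 kg
  Na2O: 14.73% × 2000 = 294.6 kg
Mass-balance tally per oxide given the weights on record, at the basis given (each sum matches its target mass modulo rounding of the values):
  Al2O3: 996.4·0.003000 + 552.9·0.1949 = 110.7 kg (target 110.7 kg)
  SiO2: 996.4·0.9950 + 552.9·0.6812 = 1368 kg (target 1368 kg)
  SrO: 322.1·0.7035 = 226.6 kg (target 226.6 kg)
  Na2O: 400.2·0.5830 + 552.9·0.1109 = 294.6 kg (target 294.6 kg)
The glass-mass cross-check: batch total minus LOI = 2000 kg (the Σ of target masses is 2000 kg; against the stated basis, 2000 kg — a pure rounding effect).
Batch grand total — Σ batch = 2272 kg; ignition loss, Σ(batch × LOI) = 271.6 kg; yield: glass divided by total = 88.05%.

Revised batch per 2000 kg glass:
  Silica sand: 996.4 kg
  Strontianite: 322.1 kg
  Sodium carbonate: 400.2 kg
  Na-feldspar: 552.9 kg
Total batch = 2272 kg; LOI loss = 271.6 kg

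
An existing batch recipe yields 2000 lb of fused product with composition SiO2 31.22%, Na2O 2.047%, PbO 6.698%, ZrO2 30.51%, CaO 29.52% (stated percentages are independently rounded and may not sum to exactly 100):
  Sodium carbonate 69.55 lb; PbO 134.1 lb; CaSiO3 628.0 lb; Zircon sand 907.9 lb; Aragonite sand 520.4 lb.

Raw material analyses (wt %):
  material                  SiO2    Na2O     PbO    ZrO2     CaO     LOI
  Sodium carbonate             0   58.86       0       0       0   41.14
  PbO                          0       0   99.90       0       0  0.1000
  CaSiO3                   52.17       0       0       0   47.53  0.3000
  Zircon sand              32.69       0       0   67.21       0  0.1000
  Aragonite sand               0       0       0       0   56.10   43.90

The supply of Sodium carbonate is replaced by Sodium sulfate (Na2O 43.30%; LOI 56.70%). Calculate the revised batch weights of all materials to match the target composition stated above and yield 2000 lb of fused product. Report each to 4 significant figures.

Revised batch per 2000 lb fused product:
  Sodium sulfate: 94.55 lb
  PbO: 134.1 lb
  CaSiO3: 628.0 lb
  Zircon sand: 907.9 lb
  Aragonite sand: 520.4 lb
Total batch = 2285 lb; LOI loss = 285.0 lb

In-progress results are displayed rounded to 4 significant digits alongside each step. Each numeric step holds full precision through the solve — exactly one rounding goes into every reported value. All derived quantities, including totals, the yield, the five compositions, net glass mass, ignition loss, are recomputed using the weight values per 2000 lb of glass in full precision as written in question or answer.
Target oxide masses per 2000 lb fused product:
  SiO2: 31.22% × 2000 = 624.4 lb
  Na2O: 2.047% × 2000 = 40.94 lb
  PbO: 6.698% × 2000 = 134.0 lb
  ZrO2: 30.51% × 2000 = 610.2 lb
  CaO: 29.52% × 2000 = 590.4 lb
Oxide-by-oxide audit from the weights as reported, on the stated basis (delivered sums recover each target once rounding is allowed for):
  SiO2: 628.0·0.5217 + 907.9·0.3269 = 624.4 lb (target 624.4 lb)
  Na2O: 94.55·0.4330 = 40.94 lb (target 40.94 lb)
  PbO: 134.1·0.9990 = 134.0 lb (target 134.0 lb)
  ZrO2: 907.9·0.6721 = 610.2 lb (target 610.2 lb)
  CaO: 628.0·0.4753 + 520.4·0.5610 = 590.4 lb (target 590.4 lb)
The glass-mass cross-check: total batch − LOI = 2000 lb (the Σ of target masses is 2000 lb; versus the stated basis of 2000 lb — a pure rounding effect).
Whole-batch sum: Σ batch = 2285 lb; LOI removed, Σ of batch·LOI: 285.0 lb; yield = glass ÷ total batch = 87.53%.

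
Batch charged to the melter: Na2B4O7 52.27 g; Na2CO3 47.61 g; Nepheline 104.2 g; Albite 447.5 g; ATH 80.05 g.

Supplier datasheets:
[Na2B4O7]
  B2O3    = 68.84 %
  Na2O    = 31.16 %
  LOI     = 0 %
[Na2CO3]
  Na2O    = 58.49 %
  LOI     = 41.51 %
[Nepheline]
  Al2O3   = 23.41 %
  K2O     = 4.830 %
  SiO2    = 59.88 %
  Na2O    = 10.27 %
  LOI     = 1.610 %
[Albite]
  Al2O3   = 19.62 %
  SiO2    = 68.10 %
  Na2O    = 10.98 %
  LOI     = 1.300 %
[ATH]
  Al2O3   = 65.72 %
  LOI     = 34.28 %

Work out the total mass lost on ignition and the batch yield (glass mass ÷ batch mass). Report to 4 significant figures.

LOI loss = 54.70 g; glass = 676.9 g; yield = 92.52%

Values along the way are displayed, with 4-significant-digit rounding, in the printout — the working math runs at full float precision through every step. A single rounding yields every reported number — all derived quantities, including yield, the totals, net glass mass, ignition loss, five oxide percentages, are recomputed from the batch weights per 676.9 g of glass in exact precision, as written in the question or the answer.
Ignition loss by material:
  Na2B4O7: 52.27 × 0 = 0 g
  Na2CO3: 47.61 × 0.4151 = 19.76 g
  Nepheline: 104.2 × 0.01610 = 1.678 g
  Albite: 447.5 × 0.01300 = 5.817 g
  ATH: 80.05 × 0.3428 = 27.44 g
Total LOI = 54.70 g
Glass = batch − LOI = 731.6 − 54.70 = 676.9 g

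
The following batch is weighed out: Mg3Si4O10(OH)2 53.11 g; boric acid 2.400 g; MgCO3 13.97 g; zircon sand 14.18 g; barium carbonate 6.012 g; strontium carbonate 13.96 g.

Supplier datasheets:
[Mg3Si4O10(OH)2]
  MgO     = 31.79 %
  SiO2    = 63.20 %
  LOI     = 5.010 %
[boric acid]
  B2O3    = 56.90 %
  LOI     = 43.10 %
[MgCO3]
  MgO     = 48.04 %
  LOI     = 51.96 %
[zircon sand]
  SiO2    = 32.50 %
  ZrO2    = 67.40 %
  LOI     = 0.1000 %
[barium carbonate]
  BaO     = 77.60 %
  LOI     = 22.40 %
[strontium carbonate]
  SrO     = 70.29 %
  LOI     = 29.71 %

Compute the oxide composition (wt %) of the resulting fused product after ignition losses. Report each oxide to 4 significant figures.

Glass mass = 87.17 g (batch 103.6 − LOI 16.46).
Composition: B2O3 1.567%, SrO 11.26%, BaO 5.352%, MgO 27.07%, SiO2 43.79%, ZrO2 10.96%

Every computation keeps exact precision throughout; rounding to 4 significant figures extends to every intermediate as printed. Each reported result is rounded only once; derived quantities are carried from the weighed amounts for 87.17 g of glass at exact precision (the yield, glass mass, six oxide percentages, the totals, LOI), as given in the problem or the answer.
What the batch supplies per oxide:
  B2O3: 2.400·0.5690 = 1.366 g
  SrO: 13.96·0.7029 = 9.812 g
  BaO: 6.012·0.7760 = 4.665 g
  MgO: 53.11·0.3179 + 13.97·0.4804 = 23.59 g
  SiO2: 53.11·0.6320 + 14.18·0.3250 = 38.17 g
  ZrO2: 14.18·0.6740 = 9.557 g
LOI: 53.11·0.05010 + 2.400·0.4310 + 13.97·0.5196 + 14.18·0.001000 + 6.012·0.2240 + 13.96·0.2971 = 16.46 g
Resulting glass, batch − LOI: 103.6 − 16.46 = 87.17 g (the oxide masses sum to this)
each oxide over glass, ×100, is wt %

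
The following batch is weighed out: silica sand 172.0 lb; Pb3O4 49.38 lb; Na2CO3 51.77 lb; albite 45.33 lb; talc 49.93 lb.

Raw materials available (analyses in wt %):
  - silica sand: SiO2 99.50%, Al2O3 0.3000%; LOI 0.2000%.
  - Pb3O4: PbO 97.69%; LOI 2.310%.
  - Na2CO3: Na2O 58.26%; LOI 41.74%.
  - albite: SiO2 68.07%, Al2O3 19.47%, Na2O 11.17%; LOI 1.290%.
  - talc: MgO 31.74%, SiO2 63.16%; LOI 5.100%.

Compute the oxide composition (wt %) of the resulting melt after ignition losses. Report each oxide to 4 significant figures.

Mid-chain values are displayed, with 4-significant-digit rounding, when written out — the working math holds full precision at each step — each reported number includes exactly one rounding — the derived quantities, which include LOI, yield, five oxide percentages, totals, glass mass, are re-derived at full precision, exactly as printed in question or answer, using the weight values at 342.2 lb of glass.
Mass of each oxide from the mix:
  PbO: 49.38·0.9769 = 48.24 lb
  MgO: 49.93·0.3174 = 15.85 lb
  SiO2: 172.0·0.9950 + 45.33·0.6807 + 49.93·0.6316 = 233.5 lb
  Al2O3: 172.0·0.003000 + 45.33·0.1947 = 9.342 lb
  Na2O: 51.77·0.5826 + 45.33·0.1117 = 35.22 lb
LOI: 172.0·0.002000 + 49.38·0.02310 + 51.77·0.4174 + 45.33·0.01290 + 49.93·0.05100 = 26.22 lb
Glass = total batch minus LOI = 368.4 − 26.22 = 342.2 lb (the oxide masses sum to this)
wt % = oxide mass / glass mass × 100

Glass mass = 342.2 lb (batch 368.4 − LOI 26.22).
Composition: PbO 14.10%, MgO 4.631%, SiO2 68.25%, Al2O3 2.730%, Na2O 10.29%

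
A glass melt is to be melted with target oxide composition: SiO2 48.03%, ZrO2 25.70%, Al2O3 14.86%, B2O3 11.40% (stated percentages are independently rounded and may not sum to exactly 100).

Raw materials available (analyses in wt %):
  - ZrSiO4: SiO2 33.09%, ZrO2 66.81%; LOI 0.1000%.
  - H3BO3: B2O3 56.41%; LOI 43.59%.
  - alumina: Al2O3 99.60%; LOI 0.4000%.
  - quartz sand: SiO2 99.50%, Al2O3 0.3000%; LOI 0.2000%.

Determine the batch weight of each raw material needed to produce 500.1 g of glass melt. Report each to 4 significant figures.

All arithmetic holds full float precision at all times; intermediates are displayed rounded to four significant digits alongside each step; every reported figure receives exactly one rounding; all derived quantities (net glass mass, totals, LOI, the yield, four oxide percentages) are re-derived using the weight values on 500.1 g of glass at full precision, as set out in problem or answer.
Oxide mass targets, per 500.1 g glass melt:
  SiO2: 48.03% × 500.1 = 240.2 g
  ZrO2: 25.70% × 500.1 = 128.5 g
  Al2O3: 14.86% × 500.1 = 74.31 g
  B2O3: 11.40% × 500.1 = 57.01 g
Verifying the oxide balance per the reported batch figures, under the basis named above (oxide sums agree with the targets given rounding of the digits):
  SiO2: 192.4·0.3309 + 177.4·0.9950 = 240.2 g (target 240.2 g)
  ZrO2: 192.4·0.6681 = 128.5 g (target 128.5 g)
  Al2O3: 74.08·0.9960 + 177.4·0.003000 = 74.32 g (target 74.31 g)
  B2O3: 101.1·0.5641 = 57.03 g (target 57.01 g)
The glass-mass cross-check: total charge less LOI = 500.1 g (summing oxide targets gives 500.0 g; with the basis standing at 500.1 g — rounding explains the deltas).
Summing the batch: Σ batch = 545.0 g; LOI loss = Σ batch·LOI = 44.91 g; yield: glass divided by total = 91.76%.

Batch per 500.1 g glass melt:
  ZrSiO4: 192.4 g
  H3BO3: 101.1 g
  alumina: 74.08 g
  quartz sand: 177.4 g
Total batch = 545.0 g; LOI loss = 44.91 g; yield = 91.76%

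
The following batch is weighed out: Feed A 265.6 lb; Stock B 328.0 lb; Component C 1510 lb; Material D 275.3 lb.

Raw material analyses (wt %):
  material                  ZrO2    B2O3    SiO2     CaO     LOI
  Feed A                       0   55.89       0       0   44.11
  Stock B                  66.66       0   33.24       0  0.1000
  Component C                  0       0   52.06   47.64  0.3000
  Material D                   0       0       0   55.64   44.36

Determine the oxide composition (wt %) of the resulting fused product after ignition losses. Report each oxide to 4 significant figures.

Glass mass = 2135 lb (batch 2379 − LOI 244.1).
Composition: ZrO2 10.24%, B2O3 6.954%, SiO2 41.93%, CaO 40.87%

The working math holds full float precision in every operation — the intermediate values appear (rounded to four significant figures) within the worked lines. Every reported value undergoes a single rounding — derived quantities, including totals, the four compositions, the yield, LOI, net glass mass, are carried starting from the weights per 2135 lb of glass in full precision, as written in problem or answer.
Delivered oxide masses:
  ZrO2: 328.0·0.6666 = 218.6 lb
  B2O3: 265.6·0.5589 = 148.4 lb
  SiO2: 328.0·0.3324 + 1510·0.5206 = 895.1 lb
  CaO: 1510·0.4764 + 275.3·0.5564 = 872.5 lb
LOI: 265.6·0.4411 + 328.0·0.001000 + 1510·0.003000 + 275.3·0.4436 = 244.1 lb
batch − LOI leaves glass = 2379 − 244.1 = 2135 lb (= the summed oxide contributions)
each wt % is 100 × oxide ÷ glass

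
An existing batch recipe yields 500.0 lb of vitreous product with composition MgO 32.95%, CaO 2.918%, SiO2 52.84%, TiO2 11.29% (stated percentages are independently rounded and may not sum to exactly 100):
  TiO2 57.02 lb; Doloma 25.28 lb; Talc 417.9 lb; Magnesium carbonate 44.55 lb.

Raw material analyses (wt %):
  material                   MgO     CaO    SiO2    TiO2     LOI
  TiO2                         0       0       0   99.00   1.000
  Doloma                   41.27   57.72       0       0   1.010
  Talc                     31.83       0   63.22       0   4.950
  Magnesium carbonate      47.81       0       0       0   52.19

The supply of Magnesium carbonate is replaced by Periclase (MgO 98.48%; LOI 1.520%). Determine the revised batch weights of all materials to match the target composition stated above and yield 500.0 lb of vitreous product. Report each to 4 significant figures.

Revised batch per 500.0 lb vitreous product:
  TiO2: 57.02 lb
  Doloma: 25.28 lb
  Talc: 417.9 lb
  Periclase: 21.63 lb
Total batch = 521.8 lb; LOI loss = 21.84 lb

All internal work keeps exact precision in every operation; intermediates are displayed rounded off to 4 significant figures on the page; every reported figure takes exactly one rounding; derived quantities, including ignition loss, net glass mass, the four compositions, yield, totals, are recomputed from the weighed amounts at 500.0 lb of glass in exact precision, exactly as shown in either problem or answer.
Per-oxide target masses for 500.0 lb vitreous product:
  MgO: 32.95% × 500.0 = 164.8 lb
  CaO: 2.918% × 500.0 = 14.59 lb
  SiO2: 52.84% × 500.0 = 264.2 lb
  TiO2: 11.29% × 500.0 = 56.45 lb
Checking each oxide sum using the reported weights, on the stated basis (target by target, the sums agree up to rounding of the answer):
  MgO: 25.28·0.4127 + 417.9·0.3183 + 21.63·0.9848 = 164.8 lb (target 164.8 lb)
  CaO: 25.28·0.5772 = 14.59 lb (target 14.59 lb)
  SiO2: 417.9·0.6322 = 264.2 lb (target 264.2 lb)
  TiO2: 57.02·0.9900 = 56.45 lb (target 56.45 lb)
Glass-mass bookkeeping: batch total minus LOI = 500.0 lb (per-oxide target masses sum to 500.0 lb; against the stated basis, 500.0 lb — a pure rounding effect).
Adding the batch up: Σ batch = 521.8 lb; Σ batch·LOI gives LOI loss = 21.84 lb; the yield ratio, glass ÷ batch: 95.81%.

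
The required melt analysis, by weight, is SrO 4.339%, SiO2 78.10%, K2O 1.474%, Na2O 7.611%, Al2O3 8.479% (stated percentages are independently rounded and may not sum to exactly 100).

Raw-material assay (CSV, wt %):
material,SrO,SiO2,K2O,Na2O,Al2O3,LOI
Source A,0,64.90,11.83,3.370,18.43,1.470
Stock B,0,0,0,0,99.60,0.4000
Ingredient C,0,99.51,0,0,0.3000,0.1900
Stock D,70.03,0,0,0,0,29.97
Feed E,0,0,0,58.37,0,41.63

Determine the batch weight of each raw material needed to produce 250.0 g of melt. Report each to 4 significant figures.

Batch per 250.0 g melt:
  Source A: 31.15 g
  Stock B: 14.99 g
  Ingredient C: 175.9 g
  Stock D: 15.49 g
  Feed E: 30.80 g
Total batch = 268.3 g; LOI loss = 18.32 g; yield = 93.17%

Mid-chain values are printed rounded to 4 significant digits when written out. All arithmetic maintains full precision through the solve; exactly one rounding lands on every reported result; derived quantities are re-derived using the weight values on 250.0 g of glass at exact precision (net glass mass, ignition loss, yield, totals, five oxide percentages) precisely as stated by the question or the answer.
Per-oxide target masses for 250.0 g melt:
  SrO: 4.339% × 250.0 = 10.85 g
  SiO2: 78.10% × 250.0 = 195.2 g
  K2O: 1.474% × 250.0 = 3.685 g
  Na2O: 7.611% × 250.0 = 19.03 g
  Al2O3: 8.479% × 250.0 = 21.20 g
Verifying the oxide balance with the batch weights as given, versus the basis set out (oxide sums agree with the targets inside rounding margins):
  SrO: 15.49·0.7003 = 10.85 g (target 10.85 g)
  SiO2: 31.15·0.6490 + 175.9·0.9951 = 195.3 g (target 195.2 g)
  K2O: 31.15·0.1183 = 3.685 g (target 3.685 g)
  Na2O: 31.15·0.03370 + 30.80·0.5837 = 19.03 g (target 19.03 g)
  Al2O3: 31.15·0.1843 + 14.99·0.9960 + 175.9·0.003000 = 21.20 g (target 21.20 g)
Consistency of the glass mass: total charge less LOI = 250.0 g (the targets, summed, come to 250.0 g; basis as stated: 250.0 g — a pure rounding effect).
Summing the batch: Σ batch = 268.3 g; the LOI term Σ batch·LOI equals 18.32 g; yield, glass over the total, = 93.17%.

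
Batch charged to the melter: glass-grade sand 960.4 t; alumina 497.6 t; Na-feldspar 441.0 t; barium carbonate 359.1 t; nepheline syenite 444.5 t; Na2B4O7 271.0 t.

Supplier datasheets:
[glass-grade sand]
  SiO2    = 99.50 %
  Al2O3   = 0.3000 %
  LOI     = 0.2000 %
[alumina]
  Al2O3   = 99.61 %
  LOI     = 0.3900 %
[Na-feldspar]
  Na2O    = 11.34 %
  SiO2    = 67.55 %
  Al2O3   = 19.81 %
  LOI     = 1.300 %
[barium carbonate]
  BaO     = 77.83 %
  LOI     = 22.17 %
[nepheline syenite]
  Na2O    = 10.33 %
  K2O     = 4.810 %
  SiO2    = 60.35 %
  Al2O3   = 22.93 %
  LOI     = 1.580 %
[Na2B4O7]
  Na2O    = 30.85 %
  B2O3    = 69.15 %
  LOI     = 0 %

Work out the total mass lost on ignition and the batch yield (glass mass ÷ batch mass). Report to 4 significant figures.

LOI loss = 96.23 t; glass = 2877 t; yield = 96.76%

Working values are rounded to four significant figures when quoted. Each numeric step runs at full float precision from start to finish; each reported figure receives exactly one rounding; the derived quantities, including six oxide percentages, the totals, ignition loss, net glass mass, yield, are re-derived from the weighed amounts for 2877 t of glass in full float precision as quoted within the problem or the answer.
Ignition loss by material:
  glass-grade sand: 960.4 × 0.002000 = 1.921 t
  alumina: 497.6 × 0.003900 = 1.941 t
  Na-feldspar: 441.0 × 0.01300 = 5.733 t
  barium carbonate: 359.1 × 0.2217 = 79.61 t
  nepheline syenite: 444.5 × 0.01580 = 7.023 t
  Na2B4O7: 271.0 × 0 = 0 t
Total LOI = 96.23 t
Glass = batch − LOI = 2974 − 96.23 = 2877 t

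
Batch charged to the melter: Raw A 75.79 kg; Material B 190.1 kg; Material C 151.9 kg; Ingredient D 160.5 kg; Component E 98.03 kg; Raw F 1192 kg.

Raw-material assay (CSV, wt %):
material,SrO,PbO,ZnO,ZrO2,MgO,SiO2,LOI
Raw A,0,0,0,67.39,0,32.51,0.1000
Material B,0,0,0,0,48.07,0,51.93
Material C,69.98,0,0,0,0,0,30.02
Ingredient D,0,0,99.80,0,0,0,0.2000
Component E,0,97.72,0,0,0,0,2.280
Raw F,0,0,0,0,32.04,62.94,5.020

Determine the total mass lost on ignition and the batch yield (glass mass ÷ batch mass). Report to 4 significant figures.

LOI loss = 206.8 kg; glass = 1662 kg; yield = 88.93%

Working values are displayed, with 4-significant-digit rounding, at each printed step. The whole derivation maintains full float precision throughout; every reported value takes just one rounding — the derived quantities (LOI, net glass mass, six oxide percentages, totals, the yield) are recomputed starting from the weights on 1662 kg of glass in full precision, as quoted within the problem or answer text.
Loss on ignition, line by line:
  Raw A: 75.79 × 0.001000 = 0.07579 kg
  Material B: 190.1 × 0.5193 = 98.72 kg
  Material C: 151.9 × 0.3002 = 45.60 kg
  Ingredient D: 160.5 × 0.002000 = 0.3210 kg
  Component E: 98.03 × 0.02280 = 2.235 kg
  Raw F: 1192 × 0.05020 = 59.84 kg
Total LOI = 206.8 kg
Glass = batch − LOI = 1868 − 206.8 = 1662 kg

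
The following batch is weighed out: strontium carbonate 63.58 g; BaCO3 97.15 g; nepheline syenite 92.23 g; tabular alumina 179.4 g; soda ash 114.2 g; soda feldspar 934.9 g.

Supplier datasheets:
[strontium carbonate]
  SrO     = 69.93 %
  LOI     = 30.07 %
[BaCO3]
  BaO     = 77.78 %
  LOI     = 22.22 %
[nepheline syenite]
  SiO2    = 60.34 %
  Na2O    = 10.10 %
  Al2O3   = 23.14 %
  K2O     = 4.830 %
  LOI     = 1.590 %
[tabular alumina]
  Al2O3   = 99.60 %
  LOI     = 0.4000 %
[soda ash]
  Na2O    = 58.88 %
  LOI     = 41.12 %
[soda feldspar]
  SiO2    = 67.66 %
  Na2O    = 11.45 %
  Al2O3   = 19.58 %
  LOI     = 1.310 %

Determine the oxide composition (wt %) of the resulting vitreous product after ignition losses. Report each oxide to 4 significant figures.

The intermediate values are displayed rounded to 4 significant figures across the worked steps — all internal work runs at full precision end to end — exactly one rounding lands on every reported figure; derived quantities are recomputed in exact precision (LOI, yield, glass mass, six oxide percentages, the totals) starting from the weights for 1379 g of glass, precisely as stated by question or answer.
Mass of each oxide from the mix:
  SiO2: 92.23·0.6034 + 934.9·0.6766 = 688.2 g
  Na2O: 92.23·0.1010 + 114.2·0.5888 + 934.9·0.1145 = 183.6 g
  SrO: 63.58·0.6993 = 44.46 g
  BaO: 97.15·0.7778 = 75.56 g
  Al2O3: 92.23·0.2314 + 179.4·0.9960 + 934.9·0.1958 = 383.1 g
  K2O: 92.23·0.04830 = 4.455 g
LOI: 63.58·0.3007 + 97.15·0.2222 + 92.23·0.01590 + 179.4·0.004000 + 114.2·0.4112 + 934.9·0.01310 = 102.1 g
Net of LOI, the glass mass = 1481 − 102.1 = 1379 g (matching Σ of the oxides)
each wt % is 100 × oxide ÷ glass

Glass mass = 1379 g (batch 1481 − LOI 102.1).
Composition: SiO2 49.89%, Na2O 13.31%, SrO 3.223%, BaO 5.478%, Al2O3 27.77%, K2O 0.3230%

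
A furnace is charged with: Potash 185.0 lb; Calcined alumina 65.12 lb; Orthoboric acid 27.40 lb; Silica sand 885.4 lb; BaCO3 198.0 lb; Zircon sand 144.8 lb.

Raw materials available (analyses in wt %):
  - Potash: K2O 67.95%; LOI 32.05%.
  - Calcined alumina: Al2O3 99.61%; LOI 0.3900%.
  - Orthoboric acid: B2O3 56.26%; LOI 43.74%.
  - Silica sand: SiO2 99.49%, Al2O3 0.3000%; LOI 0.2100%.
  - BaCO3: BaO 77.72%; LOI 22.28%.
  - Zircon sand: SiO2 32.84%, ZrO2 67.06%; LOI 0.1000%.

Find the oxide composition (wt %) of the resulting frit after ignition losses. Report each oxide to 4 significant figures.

Values along the way appear rounded to 4 significant digits when written out. The whole derivation maintains full precision at every stage; each reported number carries a single rounding — the derived quantities (yield, totals, LOI, the six compositions, net glass mass) are carried using the weight values for 1388 lb of glass in full precision precisely as stated by question or answer.
Oxide-by-oxide delivered mass:
  BaO: 198.0·0.7772 = 153.9 lb
  SiO2: 885.4·0.9949 + 144.8·0.3284 = 928.4 lb
  Al2O3: 65.12·0.9961 + 885.4·0.003000 = 67.52 lb
  K2O: 185.0·0.6795 = 125.7 lb
  B2O3: 27.40·0.5626 = 15.42 lb
  ZrO2: 144.8·0.6706 = 97.10 lb
LOI: 185.0·0.3205 + 65.12·0.003900 + 27.40·0.4374 + 885.4·0.002100 + 198.0·0.2228 + 144.8·0.001000 = 117.6 lb
Resulting glass, batch − LOI: 1506 − 117.6 = 1388 lb (consistent with Σ oxide mass)
oxide / glass × 100 gives the wt %

Glass mass = 1388 lb (batch 1506 − LOI 117.6).
Composition: BaO 11.09%, SiO2 66.89%, Al2O3 4.864%, K2O 9.056%, B2O3 1.111%, ZrO2 6.996%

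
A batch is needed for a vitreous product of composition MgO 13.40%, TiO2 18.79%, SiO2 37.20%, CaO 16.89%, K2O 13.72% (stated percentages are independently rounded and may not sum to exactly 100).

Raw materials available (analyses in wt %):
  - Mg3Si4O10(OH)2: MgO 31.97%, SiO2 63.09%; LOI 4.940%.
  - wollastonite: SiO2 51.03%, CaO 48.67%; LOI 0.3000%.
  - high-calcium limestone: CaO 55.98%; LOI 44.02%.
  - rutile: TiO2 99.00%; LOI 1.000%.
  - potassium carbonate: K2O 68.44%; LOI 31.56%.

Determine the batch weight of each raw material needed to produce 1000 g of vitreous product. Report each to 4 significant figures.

Mid-chain values are printed with 4-significant-figure rounding within the worked lines — all arithmetic holds exact precision at every stage; each reported number is rounded exactly once. All derived quantities are rebuilt in exact precision (glass mass, five oxide percentages, totals, LOI, the yield) starting from the weights on 1000 g of glass, as quoted within the problem or the answer.
Target masses of each oxide per 1000 g vitreous product:
  MgO: 13.40% × 1000 = 134.0 g
  TiO2: 18.79% × 1000 = 187.9 g
  SiO2: 37.20% × 1000 = 372.0 g
  CaO: 16.89% × 1000 = 168.9 g
  K2O: 13.72% × 1000 = 137.2 g
Per-oxide balance check given the weights on record, per the basis as stated (target by target, the sums agree inside rounding margins):
  MgO: 419.1·0.3197 = 134.0 g (target 134.0 g)
  TiO2: 189.8·0.9900 = 187.9 g (target 187.9 g)
  SiO2: 419.1·0.6309 + 210.8·0.5103 = 372.0 g (target 372.0 g)
  CaO: 210.8·0.4867 + 118.5·0.5598 = 168.9 g (target 168.9 g)
  K2O: 200.5·0.6844 = 137.2 g (target 137.2 g)
Glass-mass sanity pass: batch Σ − ignition loss = 1000 g (per-oxide target masses sum to 1000 g; versus the stated basis of 1000 g — differing by rounding only).
Whole-batch sum: Σ batch = 1139 g; LOI loss = Σ batch·LOI = 138.7 g; yield = glass ÷ total batch = 87.82%.

Batch per 1000 g vitreous product:
  Mg3Si4O10(OH)2: 419.1 g
  wollastonite: 210.8 g
  high-calcium limestone: 118.5 g
  rutile: 189.8 g
  potassium carbonate: 200.5 g
Total batch = 1139 g; LOI loss = 138.7 g; yield = 87.82%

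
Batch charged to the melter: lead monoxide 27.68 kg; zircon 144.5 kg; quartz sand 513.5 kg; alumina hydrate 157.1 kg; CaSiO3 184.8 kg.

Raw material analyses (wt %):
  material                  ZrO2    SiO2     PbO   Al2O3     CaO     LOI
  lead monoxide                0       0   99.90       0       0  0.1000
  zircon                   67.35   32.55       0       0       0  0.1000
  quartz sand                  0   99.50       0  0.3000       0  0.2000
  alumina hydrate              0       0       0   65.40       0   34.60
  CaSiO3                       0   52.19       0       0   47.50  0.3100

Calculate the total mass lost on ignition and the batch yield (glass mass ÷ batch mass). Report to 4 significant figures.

In-progress results are printed rounded off to 4 significant figures as written. Each numeric step holds full precision throughout; a single rounding yields each reported value; the derived quantities (the yield, LOI, five oxide percentages, net glass mass, totals) are recomputed at exact precision from the batch weights for 971.5 kg of glass as given in the problem or the answer.
Loss on ignition, line by line:
  lead monoxide: 27.68 × 0.001000 = 0.02768 kg
  zircon: 144.5 × 0.001000 = 0.1445 kg
  quartz sand: 513.5 × 0.002000 = 1.027 kg
  alumina hydrate: 157.1 × 0.3460 = 54.36 kg
  CaSiO3: 184.8 × 0.003100 = 0.5729 kg
Total LOI = 56.13 kg
Glass = batch − LOI = 1028 − 56.13 = 971.5 kg

LOI loss = 56.13 kg; glass = 971.5 kg; yield = 94.54%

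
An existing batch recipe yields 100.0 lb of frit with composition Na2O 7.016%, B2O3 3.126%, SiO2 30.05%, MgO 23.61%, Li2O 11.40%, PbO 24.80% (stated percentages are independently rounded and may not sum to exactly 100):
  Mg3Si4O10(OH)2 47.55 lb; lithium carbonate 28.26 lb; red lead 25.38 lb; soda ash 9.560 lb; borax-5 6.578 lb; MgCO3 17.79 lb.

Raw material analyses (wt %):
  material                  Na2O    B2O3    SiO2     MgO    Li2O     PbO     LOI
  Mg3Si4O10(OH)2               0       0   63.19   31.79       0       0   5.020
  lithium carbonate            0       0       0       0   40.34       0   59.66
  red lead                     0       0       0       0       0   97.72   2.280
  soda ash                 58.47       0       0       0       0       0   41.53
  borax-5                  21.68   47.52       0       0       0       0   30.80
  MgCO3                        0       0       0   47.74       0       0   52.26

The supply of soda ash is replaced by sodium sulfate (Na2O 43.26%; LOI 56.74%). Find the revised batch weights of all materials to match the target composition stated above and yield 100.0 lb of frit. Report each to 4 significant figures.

Revised batch per 100.0 lb frit:
  Mg3Si4O10(OH)2: 47.55 lb
  lithium carbonate: 28.26 lb
  red lead: 25.38 lb
  sodium sulfate: 12.92 lb
  borax-5: 6.578 lb
  MgCO3: 17.79 lb
Total batch = 138.5 lb; LOI loss = 38.48 lb

Each numeric step holds full float precision all the way through; mid-chain values appear rounded off to 4 significant digits as written. A single rounding completes every reported number. The derived quantities are recomputed from the batch weights per 100.0 lb of glass at full precision (the yield, the six compositions, net glass mass, ignition loss, totals), exactly as printed in the question or the answer.
Oxide mass targets, per 100.0 lb frit:
  Na2O: 7.016% × 100.0 = 7.016 lb
  B2O3: 3.126% × 100.0 = 3.126 lb
  SiO2: 30.05% × 100.0 = 30.05 lb
  MgO: 23.61% × 100.0 = 23.61 lb
  Li2O: 11.40% × 100.0 = 11.40 lb
  PbO: 24.80% × 100.0 = 24.80 lb
Mass-balance tally per oxide per the reported batch figures, under the basis named above (every target is met by its sum given rounding of the digits):
  Na2O: 12.92·0.4326 + 6.578·0.2168 = 7.015 lb (target 7.016 lb)
  B2O3: 6.578·0.4752 = 3.126 lb (target 3.126 lb)
  SiO2: 47.55·0.6319 = 30.05 lb (target 30.05 lb)
  MgO: 47.55·0.3179 + 17.79·0.4774 = 23.61 lb (target 23.61 lb)
  Li2O: 28.26·0.4034 = 11.40 lb (target 11.40 lb)
  PbO: 25.38·0.9772 = 24.80 lb (target 24.80 lb)
Mass balance on the glass: whole batch net of LOI = 100.0 lb (summing oxide targets gives 100.0 lb; against the stated basis, 100.0 lb — differing by rounding only).
Whole-batch sum: Σ batch = 138.5 lb; loss to ignition Σ batch·LOI = 38.48 lb; as yield: glass ÷ batch → 72.21%.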